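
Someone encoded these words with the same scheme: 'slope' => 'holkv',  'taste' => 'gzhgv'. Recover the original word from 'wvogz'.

delta

Each pair mirrors across the alphabet (s↔h, l↔o, o↔l): positions sum to 25. This is the alphabet-reversal cipher (Atbash): a becomes z, b becomes y, etc.
Reversing it on wvogz: w↔d, v↔e, o↔l, g↔t, z↔a.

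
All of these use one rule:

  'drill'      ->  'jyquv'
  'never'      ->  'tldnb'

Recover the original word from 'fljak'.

In drill: d→j is +6, r→y is +7, i→q is +8, l→u is +9 — the shift increases by 1 each position. Each letter shifts forward by (position + 6), i.e. 6, 7, 8, … — the shift grows by one for each successive letter.
Decoding fljak: f−6=z, l−7=e, j−8=b, a−9=r, k−10=a.

zebra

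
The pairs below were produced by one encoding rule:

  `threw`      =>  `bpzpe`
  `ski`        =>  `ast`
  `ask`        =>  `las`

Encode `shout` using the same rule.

Two shifts are in play — +11 for a/e/i/o/u, +8 for every other letter.
For shout: s(cons)+8=a, h(cons)+8=p, o(vowel)+11=z, u(vowel)+11=f, t(cons)+8=b.

apzfb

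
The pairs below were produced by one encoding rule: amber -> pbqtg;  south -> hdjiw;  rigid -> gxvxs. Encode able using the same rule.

pqat

Compare letters: a→p is +15, m→b is +15, b→q is +15 — a constant shift. This is a Caesar cipher with shift 15.
On able: a+15=p, b+15=q, l+15=a, e+15=t.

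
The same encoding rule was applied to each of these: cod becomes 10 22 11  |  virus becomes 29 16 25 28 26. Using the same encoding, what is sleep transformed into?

26 19 12 12 23

c is letter #3 and maps to 10: an offset of 7. Each letter is replaced by its alphabet position (a=1..z=26) + 7.
For sleep: s=19→26, l=12→19, e=5→12, e=5→12, p=16→23.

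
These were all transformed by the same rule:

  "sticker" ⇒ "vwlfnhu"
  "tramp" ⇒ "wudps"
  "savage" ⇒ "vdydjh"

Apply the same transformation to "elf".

hoi

It's a constant shift of +3 (ROT3).
Applying it to elf: e+3=h, l+3=o, f+3=i.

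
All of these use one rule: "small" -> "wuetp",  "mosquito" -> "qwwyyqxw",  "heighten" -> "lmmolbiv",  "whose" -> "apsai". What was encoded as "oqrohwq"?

kingdom

Shifts by position in small: pos 0: s→w (+4), pos 1: m→u (+8), pos 2: a→e (+4), pos 3: l→t (+8) — repeating every 2. It's a Vigenère-style cipher with numeric key [4,8]: position i shifts by key[i mod 2].
Reversing it on oqrohwq: o−4=k, q−8=i, r−4=n, o−8=g, h−4=d, w−8=o, q−4=m.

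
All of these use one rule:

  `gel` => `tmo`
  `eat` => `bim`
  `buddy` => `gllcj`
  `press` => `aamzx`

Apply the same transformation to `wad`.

lie

Two steps: reverse the string, then apply a Caesar shift of +8.
On wad: reverse → daw; then shift: d+8=l, a+8=i, w+8=e.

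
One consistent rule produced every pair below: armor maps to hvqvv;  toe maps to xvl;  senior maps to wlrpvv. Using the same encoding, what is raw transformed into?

vha

Two shifts are in play — +7 for a/e/i/o/u, +4 for every other letter.
Applying it to raw: r(cons)+4=v, a(vowel)+7=h, w(cons)+4=a.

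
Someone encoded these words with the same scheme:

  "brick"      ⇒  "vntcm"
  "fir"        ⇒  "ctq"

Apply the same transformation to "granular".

clwfylcr

The output letters match the input read backwards, each shifted +11: brick reversed is kcirb. The word is reversed, then every letter is shifted forward by 11.
Applying it to granular: reverse → ralunarg; then shift: r+11=c, a+11=l, l+11=w, u+11=f, n+11=y, a+11=l, r+11=c, g+11=r.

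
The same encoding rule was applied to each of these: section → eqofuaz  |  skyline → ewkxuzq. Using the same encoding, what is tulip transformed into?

fgxub

Compare letters: s→e is +12, e→q is +12, c→o is +12 — a constant shift. This is a Caesar cipher with shift 12.
Applying it to tulip: t+12=f, u+12=g, l+12=x, i+12=u, p+12=b.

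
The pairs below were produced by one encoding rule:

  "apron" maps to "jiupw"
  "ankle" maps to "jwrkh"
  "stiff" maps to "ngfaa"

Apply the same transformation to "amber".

jdchu

a(0)→j(9) and p(15)→i(8) fit y≡19x+9 (mod 26); the inverse of 19 mod 26 is 11. Each letter's alphabet position (a=0..z=25) is mapped through 19·x+9 mod 26 — an affine cipher.
For amber: a(0)→19·0+9≡9=j; m(12)→19·12+9≡3=d; b(1)→19·1+9≡2=c; e(4)→19·4+9≡7=h; r(17)→19·17+9≡20=u (all mod 26).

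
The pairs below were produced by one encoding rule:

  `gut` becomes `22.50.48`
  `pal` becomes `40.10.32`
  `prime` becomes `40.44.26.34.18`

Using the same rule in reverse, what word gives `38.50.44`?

our

g(#7)→22 and u(#21)→50: differences scale by 2, so n = 2·pos + 8. With a=1..z=26, the number is 2·pos + 8.
Undoing it on 38.50.44: 38→(38−8)÷2=15=o, 50→(50−8)÷2=21=u, 44→(44−8)÷2=18=r.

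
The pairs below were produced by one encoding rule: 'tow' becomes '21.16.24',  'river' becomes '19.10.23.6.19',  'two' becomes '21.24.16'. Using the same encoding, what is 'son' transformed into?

Letters become their 1-based position plus 1 (so a→2, b→3, …).
Applying it to son: s=19→20, o=15→16, n=14→15.

20.16.15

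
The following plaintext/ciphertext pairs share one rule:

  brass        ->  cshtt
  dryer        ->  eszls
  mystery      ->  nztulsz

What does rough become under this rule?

The shift depends on letter class: consonant b→c is +1, but vowel a→h is +7. Two shifts are in play — +7 for a/e/i/o/u, +1 for every other letter.
For rough: r(cons)+1=s, o(vowel)+7=v, u(vowel)+7=b, g(cons)+1=h, h(cons)+1=i.

svbhi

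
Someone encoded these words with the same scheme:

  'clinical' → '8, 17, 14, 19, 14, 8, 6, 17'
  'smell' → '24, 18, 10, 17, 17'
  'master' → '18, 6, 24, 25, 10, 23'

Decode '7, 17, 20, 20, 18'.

bloom

c is letter #3 and maps to 8: an offset of 5. Each letter is replaced by its alphabet position (a=1..z=26) + 5.
Reversing it on 7, 17, 20, 20, 18: 7→(7−5)÷1=2=b, 17→(17−5)÷1=12=l, 20→(20−5)÷1=15=o, 20→(20−5)÷1=15=o, 18→(18−5)÷1=13=m.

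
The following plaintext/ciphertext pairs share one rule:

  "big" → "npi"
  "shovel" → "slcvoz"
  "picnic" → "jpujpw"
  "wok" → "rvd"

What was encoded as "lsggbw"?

puzzle

The output letters match the input read backwards, each shifted +7: big reversed is gib. The word is reversed, then every letter is shifted forward by 7.
Undoing it on lsggbw: shift back: l−7=e, s−7=l, g−7=z, g−7=z, b−7=u, w−7=p → elzzup; then reverse → puzzle.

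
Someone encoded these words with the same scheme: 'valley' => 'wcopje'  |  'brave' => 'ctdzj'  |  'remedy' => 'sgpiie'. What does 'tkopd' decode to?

In valley: v→w is +1, a→c is +2, l→o is +3, l→p is +4 — the shift increases by 1 each position. Each letter shifts forward by (position + 1), i.e. 1, 2, 3, … — the shift grows by one for each successive letter.
Undoing it on tkopd: t−1=s, k−2=i, o−3=l, p−4=l, d−5=y.

silly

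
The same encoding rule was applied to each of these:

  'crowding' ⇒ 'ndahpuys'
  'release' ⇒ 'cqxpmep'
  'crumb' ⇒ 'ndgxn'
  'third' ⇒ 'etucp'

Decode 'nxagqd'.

Shifts by position in crowding: pos 0: c→n (+11), pos 1: r→d (+12), pos 2: o→a (+12), pos 3: w→h (+11), pos 4: d→p (+12), pos 5: i→u (+12) — repeating every 3. A repeating key of period 3 is used — shifts +11, +12, +12 over and over.
Undoing it on nxagqd: n−11=c, x−12=l, a−12=o, g−11=v, q−12=e, d−12=r.

clover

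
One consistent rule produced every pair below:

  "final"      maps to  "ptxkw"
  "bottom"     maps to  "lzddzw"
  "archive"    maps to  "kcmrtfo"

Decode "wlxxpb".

manner

A repeating key of period 3 is used — shifts +10, +11, +10 over and over.
Reversing it on wlxxpb: w−10=m, l−11=a, x−10=n, x−10=n, p−11=e, b−10=r.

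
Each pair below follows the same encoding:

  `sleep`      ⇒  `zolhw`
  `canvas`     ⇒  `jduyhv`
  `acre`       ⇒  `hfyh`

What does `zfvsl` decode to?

Shifts by position in sleep: pos 0: s→z (+7), pos 1: l→o (+3), pos 2: e→l (+7), pos 3: e→h (+3) — repeating every 2. It's a Vigenère-style cipher with numeric key [7,3]: position i shifts by key[i mod 2].
Undoing it on zfvsl: z−7=s, f−3=c, v−7=o, s−3=p, l−7=e.

scope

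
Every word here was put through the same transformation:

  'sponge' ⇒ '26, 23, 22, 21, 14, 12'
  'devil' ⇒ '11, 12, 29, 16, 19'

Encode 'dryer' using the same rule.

The number is (letter's place in the alphabet, a=1) + 7.
For dryer: d=4→11, r=18→25, y=25→32, e=5→12, r=18→25.

11, 25, 32, 12, 25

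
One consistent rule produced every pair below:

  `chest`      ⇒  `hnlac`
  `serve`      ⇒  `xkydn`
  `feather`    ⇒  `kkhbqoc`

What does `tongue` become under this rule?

In chest: c→h is +5, h→n is +6, e→l is +7, s→a is +8 — the shift increases by 1 each position. Each letter shifts forward by (position + 5), i.e. 5, 6, 7, … — the shift grows by one for each successive letter.
For tongue: t+5=y, o+6=u, n+7=u, g+8=o, u+9=d, e+10=o.

yuuodo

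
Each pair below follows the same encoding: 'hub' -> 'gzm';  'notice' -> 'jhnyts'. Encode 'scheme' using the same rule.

The output letters match the input read backwards, each shifted +5: hub reversed is buh. Read the word backwards and shift each letter +5.
On scheme: reverse → emehcs; then shift: e+5=j, m+5=r, e+5=j, h+5=m, c+5=h, s+5=x.

jrjmhx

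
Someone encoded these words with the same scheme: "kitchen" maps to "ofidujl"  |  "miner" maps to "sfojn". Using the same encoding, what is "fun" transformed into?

ovg

The output letters match the input read backwards, each shifted +1: kitchen reversed is nehctik. The word is reversed, then every letter is shifted forward by 1.
On fun: reverse → nuf; then shift: n+1=o, u+1=v, f+1=g.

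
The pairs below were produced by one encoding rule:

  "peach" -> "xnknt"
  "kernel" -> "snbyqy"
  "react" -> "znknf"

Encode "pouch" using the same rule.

In peach: p→x is +8, e→n is +9, a→k is +10, c→n is +11 — the shift increases by 1 each position. The shift increases by 1 at each position, starting from +8: 8, 9, 10, ….
Applying it to pouch: p+8=x, o+9=x, u+10=e, c+11=n, h+12=t.

xxent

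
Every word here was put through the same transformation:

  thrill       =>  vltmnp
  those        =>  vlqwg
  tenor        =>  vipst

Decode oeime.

Shifts by position in thrill: pos 0: t→v (+2), pos 1: h→l (+4), pos 2: r→t (+2), pos 3: i→m (+4) — repeating every 2. It's a Vigenère-style cipher with numeric key [2,4]: position i shifts by key[i mod 2].
Undoing it on oeime: o−2=m, e−4=a, i−2=g, m−4=i, e−2=c.

magic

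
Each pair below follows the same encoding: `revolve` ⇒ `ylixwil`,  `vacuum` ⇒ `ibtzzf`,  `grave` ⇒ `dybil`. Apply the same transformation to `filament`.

uvwbfloq

r(17)→y(24) and e(4)→l(11) fit y≡9x+1 (mod 26); the inverse of 9 mod 26 is 3. Each letter's alphabet position (a=0..z=25) is mapped through 9·x+1 mod 26 — an affine cipher.
On filament: f(5)→9·5+1≡20=u; i(8)→9·8+1≡21=v; l(11)→9·11+1≡22=w; a(0)→9·0+1≡1=b; m(12)→9·12+1≡5=f; e(4)→9·4+1≡11=l; n(13)→9·13+1≡14=o; t(19)→9·19+1≡16=q (all mod 26).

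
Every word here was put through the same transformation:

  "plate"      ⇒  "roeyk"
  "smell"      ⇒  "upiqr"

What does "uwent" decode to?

In plate: p→r is +2, l→o is +3, a→e is +4, t→y is +5 — the shift increases by 1 each position. The shift increases by 1 at each position, starting from +2: 2, 3, 4, ….
Undoing it on uwent: u−2=s, w−3=t, e−4=a, n−5=i, t−6=n.

stain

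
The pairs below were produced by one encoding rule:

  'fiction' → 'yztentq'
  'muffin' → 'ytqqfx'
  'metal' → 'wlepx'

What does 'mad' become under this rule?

The word is reversed, then every letter is shifted forward by 11.
On mad: reverse → dam; then shift: d+11=o, a+11=l, m+11=x.

olx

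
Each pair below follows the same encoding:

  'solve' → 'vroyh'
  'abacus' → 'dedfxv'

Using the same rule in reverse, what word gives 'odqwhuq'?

This is a Caesar cipher with shift 3.
Reversing it on odqwhuq: o−3=l, d−3=a, q−3=n, w−3=t, h−3=e, u−3=r, q−3=n.

lantern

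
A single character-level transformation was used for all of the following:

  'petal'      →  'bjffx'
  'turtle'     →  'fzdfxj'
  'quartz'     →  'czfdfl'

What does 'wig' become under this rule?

The shift depends on letter class: consonant p→b is +12, but vowel e→j is +5. The rule splits by letter class: vowels +5, consonants +12.
On wig: w(cons)+12=i, i(vowel)+5=n, g(cons)+12=s.

ins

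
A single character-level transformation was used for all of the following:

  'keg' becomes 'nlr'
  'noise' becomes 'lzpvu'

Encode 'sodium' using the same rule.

The output letters match the input read backwards, each shifted +7: keg reversed is gek. Read the word backwards and shift each letter +7.
On sodium: reverse → muidos; then shift: m+7=t, u+7=b, i+7=p, d+7=k, o+7=v, s+7=z.

tbpkvz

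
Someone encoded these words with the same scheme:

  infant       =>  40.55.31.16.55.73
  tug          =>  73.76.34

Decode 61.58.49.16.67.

polar

i(#9)→40 and n(#14)→55: differences scale by 3, so n = 3·pos + 13. With a=1..z=26, the number is 3·pos + 13.
Reversing it on 61.58.49.16.67: 61→(61−13)÷3=16=p, 58→(58−13)÷3=15=o, 49→(49−13)÷3=12=l, 16→(16−13)÷3=1=a, 67→(67−13)÷3=18=r.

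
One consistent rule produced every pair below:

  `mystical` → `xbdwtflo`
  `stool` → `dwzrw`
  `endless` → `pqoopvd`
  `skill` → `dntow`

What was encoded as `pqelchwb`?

entirely

A repeating key of period 2 is used — shifts +11, +3 over and over.
Decoding pqelchwb: p−11=e, q−3=n, e−11=t, l−3=i, c−11=r, h−3=e, w−11=l, b−3=y.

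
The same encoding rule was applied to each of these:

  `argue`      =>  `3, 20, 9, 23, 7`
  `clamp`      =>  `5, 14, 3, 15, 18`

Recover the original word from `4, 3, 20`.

a is letter #1 and maps to 3: an offset of 2. The number is (letter's place in the alphabet, a=1) + 2.
Reversing it on 4, 3, 20: 4→(4−2)÷1=2=b, 3→(3−2)÷1=1=a, 20→(20−2)÷1=18=r.

bar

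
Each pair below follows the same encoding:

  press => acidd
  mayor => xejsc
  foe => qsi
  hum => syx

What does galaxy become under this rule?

The shift depends on letter class: consonant p→a is +11, but vowel e→i is +4. The rule splits by letter class: vowels +4, consonants +11.
Applying it to galaxy: g(cons)+11=r, a(vowel)+4=e, l(cons)+11=w, a(vowel)+4=e, x(cons)+11=i, y(cons)+11=j.

reweij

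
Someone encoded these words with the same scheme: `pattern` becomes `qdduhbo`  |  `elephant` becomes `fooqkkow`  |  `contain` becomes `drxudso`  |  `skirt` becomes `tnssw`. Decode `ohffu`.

never

A repeating key of period 3 is used — shifts +1, +3, +10 over and over.
Reversing it on ohffu: o−1=n, h−3=e, f−10=v, f−1=e, u−3=r.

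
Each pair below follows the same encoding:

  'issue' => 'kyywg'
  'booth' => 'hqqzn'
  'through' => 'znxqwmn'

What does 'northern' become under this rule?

tqxzngxt

The shift depends on letter class: consonant s→y is +6, but vowel i→k is +2. Vowels shift forward by 2 and consonants shift forward by 6.
Applying it to northern: n(cons)+6=t, o(vowel)+2=q, r(cons)+6=x, t(cons)+6=z, h(cons)+6=n, e(vowel)+2=g, r(cons)+6=x, n(cons)+6=t.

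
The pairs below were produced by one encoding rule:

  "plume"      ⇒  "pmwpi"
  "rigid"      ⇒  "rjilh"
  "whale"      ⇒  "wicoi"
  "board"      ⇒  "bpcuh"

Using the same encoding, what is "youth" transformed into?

In plume: p→p is +0, l→m is +1, u→w is +2, m→p is +3 — the shift increases by 1 each position. Each letter shifts forward by its position index (0, 1, 2, …) — the shift grows by one for each successive letter.
On youth: y+0=y, o+1=p, u+2=w, t+3=w, h+4=l.

ypwwl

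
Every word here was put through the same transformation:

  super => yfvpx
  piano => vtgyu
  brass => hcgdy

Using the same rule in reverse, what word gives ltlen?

Shifts by position in super: pos 0: s→y (+6), pos 1: u→f (+11), pos 2: p→v (+6), pos 3: e→p (+11) — repeating every 2. A repeating key of period 2 is used — shifts +6, +11 over and over.
Decoding ltlen: l−6=f, t−11=i, l−6=f, e−11=t, n−6=h.

fifth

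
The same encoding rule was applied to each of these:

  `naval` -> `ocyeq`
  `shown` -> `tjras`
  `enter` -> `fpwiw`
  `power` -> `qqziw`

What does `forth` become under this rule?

gquxm

The shift increases by 1 at each position, starting from +1: 1, 2, 3, ….
Applying it to forth: f+1=g, o+2=q, r+3=u, t+4=x, h+5=m.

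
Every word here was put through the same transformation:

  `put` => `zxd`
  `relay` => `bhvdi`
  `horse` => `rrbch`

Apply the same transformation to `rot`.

The shift depends on letter class: consonant p→z is +10, but vowel u→x is +3. Two shifts are in play — +3 for a/e/i/o/u, +10 for every other letter.
For rot: r(cons)+10=b, o(vowel)+3=r, t(cons)+10=d.

brd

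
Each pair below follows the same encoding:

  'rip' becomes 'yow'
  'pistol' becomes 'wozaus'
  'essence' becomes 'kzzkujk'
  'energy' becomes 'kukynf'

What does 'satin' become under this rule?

zgaou

The shift depends on letter class: consonant r→y is +7, but vowel i→o is +6. Two shifts are in play — +6 for a/e/i/o/u, +7 for every other letter.
On satin: s(cons)+7=z, a(vowel)+6=g, t(cons)+7=a, i(vowel)+6=o, n(cons)+7=u.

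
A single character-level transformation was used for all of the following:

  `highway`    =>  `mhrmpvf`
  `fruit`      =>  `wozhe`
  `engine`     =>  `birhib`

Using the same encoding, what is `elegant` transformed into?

h(7)→m(12) and i(8)→h(7) fit y≡21x+21 (mod 26); the inverse of 21 mod 26 is 5. Treating letters as 0–25, the rule is x ↦ 21x + 21 (mod 26).
For elegant: e(4)→21·4+21≡1=b; l(11)→21·11+21≡18=s; e(4)→21·4+21≡1=b; g(6)→21·6+21≡17=r; a(0)→21·0+21≡21=v; n(13)→21·13+21≡8=i; t(19)→21·19+21≡4=e (all mod 26).

bsbrvie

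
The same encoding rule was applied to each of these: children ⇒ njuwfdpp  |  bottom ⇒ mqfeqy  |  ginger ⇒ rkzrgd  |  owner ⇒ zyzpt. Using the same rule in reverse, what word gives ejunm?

thick

Shifts by position in children: pos 0: c→n (+11), pos 1: h→j (+2), pos 2: i→u (+12), pos 3: l→w (+11), pos 4: d→f (+2), pos 5: r→d (+12) — repeating every 3. It's a Vigenère-style cipher with numeric key [11,2,12]: position i shifts by key[i mod 3].
Decoding ejunm: e−11=t, j−2=h, u−12=i, n−11=c, m−2=k.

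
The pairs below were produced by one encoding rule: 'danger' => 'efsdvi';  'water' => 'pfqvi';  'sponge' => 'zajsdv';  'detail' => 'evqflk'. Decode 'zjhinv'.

source

d(3)→e(4) and a(0)→f(5) fit y≡17x+5 (mod 26); the inverse of 17 mod 26 is 23. This is an affine cipher: with a=0,…,z=25, each position x becomes (17x+5) mod 26.
Undoing it on zjhinv: z(25)→23·(25−5)≡18=s; j(9)→23·(9−5)≡14=o; h(7)→23·(7−5)≡20=u; i(8)→23·(8−5)≡17=r; n(13)→23·(13−5)≡2=c; v(21)→23·(21−5)≡4=e (all mod 26).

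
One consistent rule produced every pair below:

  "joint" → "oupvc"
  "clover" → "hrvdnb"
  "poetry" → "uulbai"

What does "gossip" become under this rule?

Each letter shifts forward by (position + 5), i.e. 5, 6, 7, … — the shift grows by one for each successive letter.
On gossip: g+5=l, o+6=u, s+7=z, s+8=a, i+9=r, p+10=z.

luzarz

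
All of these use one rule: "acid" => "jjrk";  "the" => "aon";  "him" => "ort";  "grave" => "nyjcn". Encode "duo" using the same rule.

The shift depends on letter class: consonant c→j is +7, but vowel a→j is +9. The rule splits by letter class: vowels +9, consonants +7.
On duo: d(cons)+7=k, u(vowel)+9=d, o(vowel)+9=x.

kdx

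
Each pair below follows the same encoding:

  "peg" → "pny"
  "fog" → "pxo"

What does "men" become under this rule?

wnv

The word is reversed, then every letter is shifted forward by 9.
For men: reverse → nem; then shift: n+9=w, e+9=n, m+9=v.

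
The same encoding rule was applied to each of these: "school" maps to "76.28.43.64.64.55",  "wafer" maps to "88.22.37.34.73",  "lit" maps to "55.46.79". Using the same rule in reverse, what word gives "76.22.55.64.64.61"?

s(#19)→76 and c(#3)→28: differences scale by 3, so n = 3·pos + 19. Each letter becomes 3×(its alphabet position, a=1..z=26) + 19.
Reversing it on 76.22.55.64.64.61: 76→(76−19)÷3=19=s, 22→(22−19)÷3=1=a, 55→(55−19)÷3=12=l, 64→(64−19)÷3=15=o, 64→(64−19)÷3=15=o, 61→(61−19)÷3=14=n.

saloon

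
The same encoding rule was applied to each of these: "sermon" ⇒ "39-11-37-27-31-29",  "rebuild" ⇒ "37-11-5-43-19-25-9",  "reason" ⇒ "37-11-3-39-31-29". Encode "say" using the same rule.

39-3-51

s(#19)→39 and e(#5)→11: differences scale by 2, so n = 2·pos + 1. The formula is n = 2×(alphabet index, a=1) + 1.
On say: s=19→39, a=1→3, y=25→51.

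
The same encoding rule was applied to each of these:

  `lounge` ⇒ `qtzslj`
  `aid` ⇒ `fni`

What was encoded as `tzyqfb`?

Compare letters: l→q is +5, o→t is +5, u→z is +5 — a constant shift. This is a Caesar cipher with shift 5.
Decoding tzyqfb: t−5=o, z−5=u, y−5=t, q−5=l, f−5=a, b−5=w.

outlaw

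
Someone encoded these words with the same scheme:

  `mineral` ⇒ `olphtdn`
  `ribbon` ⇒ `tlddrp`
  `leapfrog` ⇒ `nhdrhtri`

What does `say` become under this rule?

The shift depends on letter class: consonant m→o is +2, but vowel i→l is +3. The rule splits by letter class: vowels +3, consonants +2.
For say: s(cons)+2=u, a(vowel)+3=d, y(cons)+2=a.

uda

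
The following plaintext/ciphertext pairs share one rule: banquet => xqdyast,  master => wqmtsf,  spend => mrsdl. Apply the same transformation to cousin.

This is an affine cipher: with a=0,…,z=25, each position x becomes (7x+16) mod 26.
For cousin: c(2)→7·2+16≡4=e; o(14)→7·14+16≡10=k; u(20)→7·20+16≡0=a; s(18)→7·18+16≡12=m; i(8)→7·8+16≡20=u; n(13)→7·13+16≡3=d (all mod 26).

ekamud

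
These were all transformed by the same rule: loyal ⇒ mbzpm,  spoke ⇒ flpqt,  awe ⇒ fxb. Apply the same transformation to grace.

fdbsh

The output letters match the input read backwards, each shifted +1: loyal reversed is layol. Two steps: reverse the string, then apply a Caesar shift of +1.
Applying it to grace: reverse → ecarg; then shift: e+1=f, c+1=d, a+1=b, r+1=s, g+1=h.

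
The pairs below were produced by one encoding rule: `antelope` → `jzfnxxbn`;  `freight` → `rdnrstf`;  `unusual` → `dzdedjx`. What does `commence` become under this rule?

The shift depends on letter class: consonant n→z is +12, but vowel a→j is +9. Vowels shift forward by 9 and consonants shift forward by 12.
On commence: c(cons)+12=o, o(vowel)+9=x, m(cons)+12=y, m(cons)+12=y, e(vowel)+9=n, n(cons)+12=z, c(cons)+12=o, e(vowel)+9=n.

oxyynzon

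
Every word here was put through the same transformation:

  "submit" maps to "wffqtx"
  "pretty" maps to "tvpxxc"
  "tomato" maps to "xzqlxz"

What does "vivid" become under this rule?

ztzth

The shift depends on letter class: consonant s→w is +4, but vowel u→f is +11. Vowels shift forward by 11 and consonants shift forward by 4.
On vivid: v(cons)+4=z, i(vowel)+11=t, v(cons)+4=z, i(vowel)+11=t, d(cons)+4=h.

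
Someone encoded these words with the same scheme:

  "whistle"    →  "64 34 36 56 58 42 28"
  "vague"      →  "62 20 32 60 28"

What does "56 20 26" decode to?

The formula is n = 2×(alphabet index, a=1) + 18.
Undoing it on 56 20 26: 56→(56−18)÷2=19=s, 20→(20−18)÷2=1=a, 26→(26−18)÷2=4=d.

sad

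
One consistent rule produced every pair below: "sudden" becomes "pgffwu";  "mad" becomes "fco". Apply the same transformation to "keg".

igm

The output letters match the input read backwards, each shifted +2: sudden reversed is neddus. The word is reversed, then every letter is shifted forward by 2.
Applying it to keg: reverse → gek; then shift: g+2=i, e+2=g, k+2=m.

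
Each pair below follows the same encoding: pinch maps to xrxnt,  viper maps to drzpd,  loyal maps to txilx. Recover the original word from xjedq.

pause

In pinch: p→x is +8, i→r is +9, n→x is +10, c→n is +11 — the shift increases by 1 each position. Letter i (0-indexed) is shifted by i+8, so successive shifts are 8, 9, 10, ….
Reversing it on xjedq: x−8=p, j−9=a, e−10=u, d−11=s, q−12=e.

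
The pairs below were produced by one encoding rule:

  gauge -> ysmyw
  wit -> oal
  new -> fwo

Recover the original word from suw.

ace

Compare letters: g→y is +18, a→s is +18, u→m is +18 — a constant shift. Every letter moves 18 places later in the alphabet, wrapping around z→a.
Undoing it on suw: s−18=a, u−18=c, w−18=e.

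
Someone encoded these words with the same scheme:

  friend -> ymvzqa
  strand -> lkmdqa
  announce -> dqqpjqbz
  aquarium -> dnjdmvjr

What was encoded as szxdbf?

legacy

This is an affine cipher: with a=0,…,z=25, each position x becomes (25x+3) mod 26.
Undoing it on szxdbf: s(18)→25·(18−3)≡11=l; z(25)→25·(25−3)≡4=e; x(23)→25·(23−3)≡6=g; d(3)→25·(3−3)≡0=a; b(1)→25·(1−3)≡2=c; f(5)→25·(5−3)≡24=y (all mod 26).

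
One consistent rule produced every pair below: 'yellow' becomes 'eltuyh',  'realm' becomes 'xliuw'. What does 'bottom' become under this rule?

In yellow: y→e is +6, e→l is +7, l→t is +8, l→u is +9 — the shift increases by 1 each position. The shift increases by 1 at each position, starting from +6: 6, 7, 8, ….
On bottom: b+6=h, o+7=v, t+8=b, t+9=c, o+10=y, m+11=x.

hvbcyx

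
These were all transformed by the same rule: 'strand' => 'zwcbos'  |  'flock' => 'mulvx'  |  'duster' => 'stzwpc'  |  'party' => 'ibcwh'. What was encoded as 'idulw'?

s(18)→z(25) and t(19)→w(22) fit y≡23x+1 (mod 26); the inverse of 23 mod 26 is 17. This is an affine cipher: with a=0,…,z=25, each position x becomes (23x+1) mod 26.
Undoing it on idulw: i(8)→17·(8−1)≡15=p; d(3)→17·(3−1)≡8=i; u(20)→17·(20−1)≡11=l; l(11)→17·(11−1)≡14=o; w(22)→17·(22−1)≡19=t (all mod 26).

pilot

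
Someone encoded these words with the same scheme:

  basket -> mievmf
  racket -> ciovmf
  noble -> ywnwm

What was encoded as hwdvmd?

Shifts by position in basket: pos 0: b→m (+11), pos 1: a→i (+8), pos 2: s→e (+12), pos 3: k→v (+11), pos 4: e→m (+8), pos 5: t→f (+12) — repeating every 3. It's a Vigenère-style cipher with numeric key [11,8,12]: position i shifts by key[i mod 3].
Undoing it on hwdvmd: h−11=w, w−8=o, d−12=r, v−11=k, m−8=e, d−12=r.

worker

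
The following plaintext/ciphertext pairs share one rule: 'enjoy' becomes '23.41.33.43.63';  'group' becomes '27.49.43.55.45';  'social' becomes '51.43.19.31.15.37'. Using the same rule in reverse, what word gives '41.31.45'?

e(#5)→23 and n(#14)→41: differences scale by 2, so n = 2·pos + 13. The formula is n = 2×(alphabet index, a=1) + 13.
Undoing it on 41.31.45: 41→(41−13)÷2=14=n, 31→(31−13)÷2=9=i, 45→(45−13)÷2=16=p.

nip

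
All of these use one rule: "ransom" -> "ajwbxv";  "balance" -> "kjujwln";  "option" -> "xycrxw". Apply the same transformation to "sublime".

bdkurvn

It's a constant shift of +9 (ROT9).
On sublime: s+9=b, u+9=d, b+9=k, l+9=u, i+9=r, m+9=v, e+9=n.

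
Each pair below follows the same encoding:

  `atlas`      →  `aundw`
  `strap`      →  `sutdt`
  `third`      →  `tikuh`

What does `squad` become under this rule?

The shift increases by 1 at each position, starting from +0: 0, 1, 2, ….
Applying it to squad: s+0=s, q+1=r, u+2=w, a+3=d, d+4=h.

srwdh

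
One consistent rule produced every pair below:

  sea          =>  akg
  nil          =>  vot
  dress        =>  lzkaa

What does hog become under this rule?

The shift depends on letter class: consonant s→a is +8, but vowel e→k is +6. Vowels shift forward by 6 and consonants shift forward by 8.
On hog: h(cons)+8=p, o(vowel)+6=u, g(cons)+8=o.

puo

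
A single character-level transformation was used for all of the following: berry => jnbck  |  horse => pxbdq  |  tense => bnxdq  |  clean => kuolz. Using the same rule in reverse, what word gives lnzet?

The shift increases by 1 at each position, starting from +8: 8, 9, 10, ….
Decoding lnzet: l−8=d, n−9=e, z−10=p, e−11=t, t−12=h.

depth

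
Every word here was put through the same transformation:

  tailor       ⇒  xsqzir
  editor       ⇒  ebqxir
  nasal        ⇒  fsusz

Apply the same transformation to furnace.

harfsye

t(19)→x(23) and a(0)→s(18) fit y≡3x+18 (mod 26); the inverse of 3 mod 26 is 9. Each letter's alphabet position (a=0..z=25) is mapped through 3·x+18 mod 26 — an affine cipher.
Applying it to furnace: f(5)→3·5+18≡7=h; u(20)→3·20+18≡0=a; r(17)→3·17+18≡17=r; n(13)→3·13+18≡5=f; a(0)→3·0+18≡18=s; c(2)→3·2+18≡24=y; e(4)→3·4+18≡4=e (all mod 26).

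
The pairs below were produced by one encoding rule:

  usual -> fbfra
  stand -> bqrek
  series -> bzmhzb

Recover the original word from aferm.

lunar

This is an affine cipher: with a=0,…,z=25, each position x becomes (15x+17) mod 26.
Reversing it on aferm: a(0)→7·(0−17)≡11=l; f(5)→7·(5−17)≡20=u; e(4)→7·(4−17)≡13=n; r(17)→7·(17−17)≡0=a; m(12)→7·(12−17)≡17=r (all mod 26).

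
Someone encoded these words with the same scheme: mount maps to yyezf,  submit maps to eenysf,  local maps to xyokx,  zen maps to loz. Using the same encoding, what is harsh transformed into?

The shift depends on letter class: consonant m→y is +12, but vowel o→y is +10. Two shifts are in play — +10 for a/e/i/o/u, +12 for every other letter.
Applying it to harsh: h(cons)+12=t, a(vowel)+10=k, r(cons)+12=d, s(cons)+12=e, h(cons)+12=t.

tkdet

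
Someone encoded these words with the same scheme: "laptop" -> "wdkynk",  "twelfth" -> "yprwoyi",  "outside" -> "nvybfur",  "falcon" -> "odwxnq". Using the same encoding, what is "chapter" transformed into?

l(11)→w(22) and a(0)→d(3) fit y≡23x+3 (mod 26); the inverse of 23 mod 26 is 17. Each letter's alphabet position (a=0..z=25) is mapped through 23·x+3 mod 26 — an affine cipher.
For chapter: c(2)→23·2+3≡23=x; h(7)→23·7+3≡8=i; a(0)→23·0+3≡3=d; p(15)→23·15+3≡10=k; t(19)→23·19+3≡24=y; e(4)→23·4+3≡17=r; r(17)→23·17+3≡4=e (all mod 26).

xidkyre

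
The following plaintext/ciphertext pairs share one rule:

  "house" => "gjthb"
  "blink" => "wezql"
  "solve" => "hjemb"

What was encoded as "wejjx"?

bloom

This is an affine cipher: with a=0,…,z=25, each position x becomes (19x+3) mod 26.
Reversing it on wejjx: w(22)→11·(22−3)≡1=b; e(4)→11·(4−3)≡11=l; j(9)→11·(9−3)≡14=o; j(9)→11·(9−3)≡14=o; x(23)→11·(23−3)≡12=m (all mod 26).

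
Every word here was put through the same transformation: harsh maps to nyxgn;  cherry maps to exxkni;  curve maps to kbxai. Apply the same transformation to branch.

nitgxh

The output letters match the input read backwards, each shifted +6: harsh reversed is hsrah. Two steps: reverse the string, then apply a Caesar shift of +6.
For branch: reverse → hcnarb; then shift: h+6=n, c+6=i, n+6=t, a+6=g, r+6=x, b+6=h.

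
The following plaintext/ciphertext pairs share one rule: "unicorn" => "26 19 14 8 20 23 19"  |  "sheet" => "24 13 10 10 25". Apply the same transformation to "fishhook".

11 14 24 13 13 20 20 16

u is letter #21 and maps to 26: an offset of 5. Letters become their 1-based position plus 5 (so a→6, b→7, …).
On fishhook: f=6→11, i=9→14, s=19→24, h=8→13, h=8→13, o=15→20, o=15→20, k=11→16.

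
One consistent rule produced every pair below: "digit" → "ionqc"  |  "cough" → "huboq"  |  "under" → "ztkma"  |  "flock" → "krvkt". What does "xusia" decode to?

In digit: d→i is +5, i→o is +6, g→n is +7, i→q is +8 — the shift increases by 1 each position. Each letter shifts forward by (position + 5), i.e. 5, 6, 7, … — the shift grows by one for each successive letter.
Reversing it on xusia: x−5=s, u−6=o, s−7=l, i−8=a, a−9=r.

solar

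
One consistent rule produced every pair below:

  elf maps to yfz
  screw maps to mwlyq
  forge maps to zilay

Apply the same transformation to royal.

Compare letters: e→y is +20, l→f is +20, f→z is +20 — a constant shift. This is a Caesar cipher with shift 20.
Applying it to royal: r+20=l, o+20=i, y+20=s, a+20=u, l+20=f.

lisuf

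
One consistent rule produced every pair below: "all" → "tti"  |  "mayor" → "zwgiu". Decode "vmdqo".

Read the word backwards and shift each letter +8.
Decoding vmdqo: shift back: v−8=n, m−8=e, d−8=v, q−8=i, o−8=g → nevig; then reverse → given.

given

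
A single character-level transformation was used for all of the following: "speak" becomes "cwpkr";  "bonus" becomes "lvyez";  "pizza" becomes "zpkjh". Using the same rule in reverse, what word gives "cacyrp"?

Shifts by position in speak: pos 0: s→c (+10), pos 1: p→w (+7), pos 2: e→p (+11), pos 3: a→k (+10), pos 4: k→r (+7) — repeating every 3. The shifts repeat in a cycle of length 3: positions 0,1,… shift by +10, +7, +11, then the pattern repeats.
Decoding cacyrp: c−10=s, a−7=t, c−11=r, y−10=o, r−7=k, p−11=e.

stroke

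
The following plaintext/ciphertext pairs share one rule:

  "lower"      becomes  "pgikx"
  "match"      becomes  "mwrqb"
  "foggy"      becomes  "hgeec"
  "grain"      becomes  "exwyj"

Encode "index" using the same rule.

Treating letters as 0–25, the rule is x ↦ 23x + 22 (mod 26).
Applying it to index: i(8)→23·8+22≡24=y; n(13)→23·13+22≡9=j; d(3)→23·3+22≡13=n; e(4)→23·4+22≡10=k; x(23)→23·23+22≡5=f (all mod 26).

yjnkf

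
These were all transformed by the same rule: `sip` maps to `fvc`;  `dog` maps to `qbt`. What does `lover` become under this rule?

Compare letters: s→f is +13, i→v is +13, p→c is +13 — a constant shift. Each letter is shifted forward by 13 in the alphabet (a Caesar shift of +13).
For lover: l+13=y, o+13=b, v+13=i, e+13=r, r+13=e.

ybire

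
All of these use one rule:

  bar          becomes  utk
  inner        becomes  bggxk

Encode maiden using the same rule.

This is a Caesar cipher with shift 19.
For maiden: m+19=f, a+19=t, i+19=b, d+19=w, e+19=x, n+19=g.

ftbwxg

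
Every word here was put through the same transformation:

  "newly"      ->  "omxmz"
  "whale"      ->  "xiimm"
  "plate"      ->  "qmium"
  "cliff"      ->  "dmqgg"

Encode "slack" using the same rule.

tmidl

The shift depends on letter class: consonant n→o is +1, but vowel e→m is +8. The rule splits by letter class: vowels +8, consonants +1.
For slack: s(cons)+1=t, l(cons)+1=m, a(vowel)+8=i, c(cons)+1=d, k(cons)+1=l.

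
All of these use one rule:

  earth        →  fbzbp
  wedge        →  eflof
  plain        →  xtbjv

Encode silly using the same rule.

ajttg

The shift depends on letter class: consonant r→z is +8, but vowel e→f is +1. The rule splits by letter class: vowels +1, consonants +8.
For silly: s(cons)+8=a, i(vowel)+1=j, l(cons)+8=t, l(cons)+8=t, y(cons)+8=g.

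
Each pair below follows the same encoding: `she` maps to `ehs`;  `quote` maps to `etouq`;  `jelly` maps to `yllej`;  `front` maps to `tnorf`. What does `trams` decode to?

smart

The output letters match the input read backwards: she reversed is ehs. The word is simply reversed.
Decoding trams: then reverse → smart.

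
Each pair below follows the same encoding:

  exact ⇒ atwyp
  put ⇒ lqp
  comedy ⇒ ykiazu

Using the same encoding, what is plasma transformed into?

Compare letters: e→a is +22, x→t is +22, a→w is +22 — a constant shift. Each letter is shifted forward by 22 in the alphabet (a Caesar shift of +22).
Applying it to plasma: p+22=l, l+22=h, a+22=w, s+22=o, m+22=i, a+22=w.

lhwoiw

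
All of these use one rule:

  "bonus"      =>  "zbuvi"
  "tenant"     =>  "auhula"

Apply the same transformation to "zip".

wpg

The output letters match the input read backwards, each shifted +7: bonus reversed is sunob. Read the word backwards and shift each letter +7.
Applying it to zip: reverse → piz; then shift: p+7=w, i+7=p, z+7=g.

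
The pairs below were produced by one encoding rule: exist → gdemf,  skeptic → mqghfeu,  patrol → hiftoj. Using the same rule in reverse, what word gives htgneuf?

predict

e(4)→g(6) and x(23)→d(3) fit y≡19x+8 (mod 26); the inverse of 19 mod 26 is 11. Each letter's alphabet position (a=0..z=25) is mapped through 19·x+8 mod 26 — an affine cipher.
Reversing it on htgneuf: h(7)→11·(7−8)≡15=p; t(19)→11·(19−8)≡17=r; g(6)→11·(6−8)≡4=e; n(13)→11·(13−8)≡3=d; e(4)→11·(4−8)≡8=i; u(20)→11·(20−8)≡2=c; f(5)→11·(5−8)≡19=t (all mod 26).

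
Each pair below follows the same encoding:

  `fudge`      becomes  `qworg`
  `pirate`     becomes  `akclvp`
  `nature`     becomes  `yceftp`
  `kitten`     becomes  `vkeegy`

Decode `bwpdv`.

Shifts by position in fudge: pos 0: f→q (+11), pos 1: u→w (+2), pos 2: d→o (+11), pos 3: g→r (+11), pos 4: e→g (+2) — repeating every 3. A repeating key of period 3 is used — shifts +11, +2, +11 over and over.
Undoing it on bwpdv: b−11=q, w−2=u, p−11=e, d−11=s, v−2=t.

quest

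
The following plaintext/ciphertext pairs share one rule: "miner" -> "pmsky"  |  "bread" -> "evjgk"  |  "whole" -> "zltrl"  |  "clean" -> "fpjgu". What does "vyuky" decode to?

In miner: m→p is +3, i→m is +4, n→s is +5, e→k is +6 — the shift increases by 1 each position. Letter i (0-indexed) is shifted by i+3, so successive shifts are 3, 4, 5, ….
Decoding vyuky: v−3=s, y−4=u, u−5=p, k−6=e, y−7=r.

super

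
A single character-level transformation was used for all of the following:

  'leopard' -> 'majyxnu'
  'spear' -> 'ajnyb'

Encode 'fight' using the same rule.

cqpro

The output letters match the input read backwards, each shifted +9: leopard reversed is drapoel. Read the word backwards and shift each letter +9.
For fight: reverse → thgif; then shift: t+9=c, h+9=q, g+9=p, i+9=r, f+9=o.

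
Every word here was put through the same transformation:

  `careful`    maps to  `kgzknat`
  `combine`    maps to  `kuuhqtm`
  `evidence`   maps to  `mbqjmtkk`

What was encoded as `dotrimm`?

village

Shifts by position in careful: pos 0: c→k (+8), pos 1: a→g (+6), pos 2: r→z (+8), pos 3: e→k (+6) — repeating every 2. A repeating key of period 2 is used — shifts +8, +6 over and over.
Decoding dotrimm: d−8=v, o−6=i, t−8=l, r−6=l, i−8=a, m−6=g, m−8=e.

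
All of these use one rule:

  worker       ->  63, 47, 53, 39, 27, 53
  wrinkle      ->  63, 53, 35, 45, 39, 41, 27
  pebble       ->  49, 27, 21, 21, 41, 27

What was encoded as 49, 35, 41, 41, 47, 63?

w(#23)→63 and o(#15)→47: differences scale by 2, so n = 2·pos + 17. Each letter becomes 2×(its alphabet position, a=1..z=26) + 17.
Decoding 49, 35, 41, 41, 47, 63: 49→(49−17)÷2=16=p, 35→(35−17)÷2=9=i, 41→(41−17)÷2=12=l, 41→(41−17)÷2=12=l, 47→(47−17)÷2=15=o, 63→(63−17)÷2=23=w.

pillow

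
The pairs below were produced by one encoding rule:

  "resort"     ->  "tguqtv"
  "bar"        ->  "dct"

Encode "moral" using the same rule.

oqtcn

Each letter is shifted forward by 2 in the alphabet (a Caesar shift of +2).
For moral: m+2=o, o+2=q, r+2=t, a+2=c, l+2=n.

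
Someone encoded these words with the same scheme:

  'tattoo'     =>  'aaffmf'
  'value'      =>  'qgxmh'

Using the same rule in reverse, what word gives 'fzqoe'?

scent

The output letters match the input read backwards, each shifted +12: tattoo reversed is oottat. Two steps: reverse the string, then apply a Caesar shift of +12.
Undoing it on fzqoe: shift back: f−12=t, z−12=n, q−12=e, o−12=c, e−12=s → tnecs; then reverse → scent.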